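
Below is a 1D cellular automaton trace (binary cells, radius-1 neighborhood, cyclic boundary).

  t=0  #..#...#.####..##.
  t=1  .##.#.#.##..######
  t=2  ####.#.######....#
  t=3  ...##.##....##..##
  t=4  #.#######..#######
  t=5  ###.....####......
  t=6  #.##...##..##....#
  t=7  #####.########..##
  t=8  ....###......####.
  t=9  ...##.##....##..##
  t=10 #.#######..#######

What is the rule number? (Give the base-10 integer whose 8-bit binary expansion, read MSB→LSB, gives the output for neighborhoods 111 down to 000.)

122

  ### -> .   bit 7 = 0  t=0,i=10
  ##. -> #   bit 6 = 1  t=0,i=12
  #.# -> #   bit 5 = 1  t=0,i=8
  #.. -> #   bit 4 = 1  t=0,i=1
  .## -> #   bit 3 = 1  t=0,i=9
  .#. -> .   bit 2 = 0  t=0,i=0
  ..# -> #   bit 1 = 1  t=0,i=2
  ... -> .   bit 0 = 0  t=0,i=5
  bits 01111010 = 122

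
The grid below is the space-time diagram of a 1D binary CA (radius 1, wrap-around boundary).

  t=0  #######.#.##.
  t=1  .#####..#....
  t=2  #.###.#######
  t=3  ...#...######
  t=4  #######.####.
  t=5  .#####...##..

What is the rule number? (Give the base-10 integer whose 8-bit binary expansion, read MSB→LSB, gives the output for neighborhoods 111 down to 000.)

  ###|#  b7=1 t=0,i=1
  ##.|.  b6=0 t=0,i=6
  #.#|.  b5=0 t=0,i=7
  #..|#  b4=1 t=1,i=6
  .##|.  b3=0 t=0,i=0
  .#.|#  b2=1 t=0,i=8
  ..#|#  b1=1 t=1,i=0
  ...|#  b0=1 t=1,i=10
  bits 10010111 = 151

151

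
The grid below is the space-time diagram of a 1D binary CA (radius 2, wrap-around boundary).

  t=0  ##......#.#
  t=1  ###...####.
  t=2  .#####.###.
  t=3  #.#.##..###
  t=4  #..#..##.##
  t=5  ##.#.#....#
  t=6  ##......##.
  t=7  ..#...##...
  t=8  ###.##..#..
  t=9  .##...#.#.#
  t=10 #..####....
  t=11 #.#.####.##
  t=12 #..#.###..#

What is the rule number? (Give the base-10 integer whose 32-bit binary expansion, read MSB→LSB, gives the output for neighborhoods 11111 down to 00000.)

  ##### -> .   bit 31 = 0  t=2,i=3
  ####. -> #   bit 30 = 1  t=1,i=8
  ###.# -> #   bit 29 = 1  t=1,i=9
  ###.. -> #   bit 28 = 1  t=0,i=1
  ##.## -> .   bit 27 = 0  t=1,i=10
  ##.#. -> .   bit 26 = 0  t=3,i=1
  ##..# -> #   bit 25 = 1  t=2,i=10
  ##... -> #   bit 24 = 1  t=0,i=2
  #.### -> .   bit 23 = 0  t=0,i=10
  #.##. -> .   bit 22 = 0  t=3,i=4
  #.#.# -> .   bit 21 = 0  t=3,i=2
  #.#.. -> .   bit 20 = 0  t=5,i=5
  #..## -> #   bit 19 = 1  t=2,i=0
  #..#. -> .   bit 18 = 0  t=4,i=2
  #...# -> #   bit 17 = 1  t=1,i=4
  #.... -> .   bit 16 = 0  t=0,i=3
  .#### -> #   bit 15 = 1  t=1,i=7
  .###. -> #   bit 14 = 1  t=0,i=0
  .##.# -> .   bit 13 = 0  t=4,i=7
  .##.. -> .   bit 12 = 0  t=3,i=5
  .#.## -> #   bit 11 = 1  t=0,i=9
  .#.#. -> .   bit 10 = 0  t=5,i=4
  .#..# -> .   bit 9 = 0  t=4,i=4
  .#... -> .   bit 8 = 0  t=5,i=6
  ..### -> .   bit 7 = 0  t=1,i=6
  ..##. -> .   bit 6 = 0  t=4,i=6
  ..#.# -> #   bit 5 = 1  t=0,i=8
  ..#.. -> #   bit 4 = 1  t=4,i=3
  ...## -> #   bit 3 = 1  t=1,i=5
  ...#. -> #   bit 2 = 1  t=0,i=7
  ....# -> #   bit 1 = 1  t=0,i=6
  ..... -> .   bit 0 = 0  t=0,i=4
  bits 01110011000010101100100000111110 = 1930086462

1930086462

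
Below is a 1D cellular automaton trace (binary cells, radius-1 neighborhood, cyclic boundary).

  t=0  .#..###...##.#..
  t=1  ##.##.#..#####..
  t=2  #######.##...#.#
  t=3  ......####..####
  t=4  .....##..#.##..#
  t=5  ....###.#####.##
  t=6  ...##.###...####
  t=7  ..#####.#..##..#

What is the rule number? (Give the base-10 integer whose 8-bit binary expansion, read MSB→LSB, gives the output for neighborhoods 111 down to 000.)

110

  ### -> .   bit 7 = 0  t=0,i=5
  ##. -> #   bit 6 = 1  t=0,i=6
  #.# -> #   bit 5 = 1  t=0,i=12
  #.. -> .   bit 4 = 0  t=0,i=2
  .## -> #   bit 3 = 1  t=0,i=4
  .#. -> #   bit 2 = 1  t=0,i=1
  ..# -> #   bit 1 = 1  t=0,i=0
  ... -> .   bit 0 = 0  t=0,i=8
  bits 01101110 = 110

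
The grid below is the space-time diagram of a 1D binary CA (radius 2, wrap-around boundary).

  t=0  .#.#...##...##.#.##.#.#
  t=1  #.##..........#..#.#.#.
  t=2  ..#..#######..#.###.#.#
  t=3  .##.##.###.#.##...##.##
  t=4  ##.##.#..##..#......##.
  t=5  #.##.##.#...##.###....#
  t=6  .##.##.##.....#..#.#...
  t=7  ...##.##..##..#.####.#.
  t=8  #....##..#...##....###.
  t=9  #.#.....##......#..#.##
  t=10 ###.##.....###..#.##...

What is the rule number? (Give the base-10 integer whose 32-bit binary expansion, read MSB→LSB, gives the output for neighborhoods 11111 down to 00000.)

  ##### -> #   bit 31 = 1  t=2,i=7
  ####. -> .   bit 30 = 0  t=2,i=10
  ###.# -> #   bit 29 = 1  t=2,i=18
  ###.. -> #   bit 28 = 1  t=2,i=11
  ##.## -> #   bit 27 = 1  t=3,i=0
  ##.#. -> #   bit 26 = 1  t=0,i=14
  ##..# -> .   bit 25 = 0  t=2,i=12
  ##... -> .   bit 24 = 0  t=0,i=9
  #.### -> .   bit 23 = 0  t=2,i=16
  #.##. -> #   bit 22 = 1  t=0,i=17
  #.#.# -> .   bit 21 = 0  t=0,i=1
  #.#.. -> #   bit 20 = 1  t=0,i=3
  #..## -> #   bit 19 = 1  t=2,i=4
  #..#. -> #   bit 18 = 1  t=1,i=16
  #...# -> .   bit 17 = 0  t=0,i=5
  #.... -> #   bit 16 = 1  t=1,i=5
  .#### -> .   bit 15 = 0  t=2,i=6
  .###. -> .   bit 14 = 0  t=2,i=17
  .##.# -> .   bit 13 = 0  t=0,i=13
  .##.. -> .   bit 12 = 0  t=0,i=8
  .#.## -> .   bit 11 = 0  t=0,i=16
  .#.#. -> #   bit 10 = 1  t=0,i=0
  .#..# -> .   bit 9 = 0  t=1,i=15
  .#... -> .   bit 8 = 0  t=0,i=4
  ..### -> #   bit 7 = 1  t=2,i=5
  ..##. -> .   bit 6 = 0  t=0,i=7
  ..#.# -> #   bit 5 = 1  t=1,i=17
  ..#.. -> #   bit 4 = 1  t=1,i=14
  ...## -> .   bit 3 = 0  t=0,i=6
  ...#. -> .   bit 2 = 0  t=1,i=13
  ....# -> .   bit 1 = 0  t=1,i=12
  ..... -> #   bit 0 = 1  t=1,i=6
  bits 10111100010111010000010010110001 = 3160212657

3160212657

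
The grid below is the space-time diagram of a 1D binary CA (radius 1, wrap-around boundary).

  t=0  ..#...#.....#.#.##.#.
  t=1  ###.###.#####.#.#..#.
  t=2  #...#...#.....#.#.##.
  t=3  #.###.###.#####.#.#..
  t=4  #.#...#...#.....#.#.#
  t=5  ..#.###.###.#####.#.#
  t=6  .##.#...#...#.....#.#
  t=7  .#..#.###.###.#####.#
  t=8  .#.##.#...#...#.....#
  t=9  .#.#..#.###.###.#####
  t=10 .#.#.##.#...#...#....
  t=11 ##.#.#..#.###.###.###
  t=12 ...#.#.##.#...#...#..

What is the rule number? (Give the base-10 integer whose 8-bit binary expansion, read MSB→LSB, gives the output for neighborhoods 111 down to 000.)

15

  nb ###: next=.  (t=1,i=1, bit7=0)
  nb ##.: next=.  (t=0,i=17, bit6=0)
  nb #.#: next=.  (t=0,i=13, bit5=0)
  nb #..: next=.  (t=0,i=3, bit4=0)
  nb .##: next=#  (t=0,i=16, bit3=1)
  nb .#.: next=#  (t=0,i=2, bit2=1)
  nb ..#: next=#  (t=0,i=1, bit1=1)
  nb ...: next=#  (t=0,i=0, bit0=1)
  bits 00001111 = 15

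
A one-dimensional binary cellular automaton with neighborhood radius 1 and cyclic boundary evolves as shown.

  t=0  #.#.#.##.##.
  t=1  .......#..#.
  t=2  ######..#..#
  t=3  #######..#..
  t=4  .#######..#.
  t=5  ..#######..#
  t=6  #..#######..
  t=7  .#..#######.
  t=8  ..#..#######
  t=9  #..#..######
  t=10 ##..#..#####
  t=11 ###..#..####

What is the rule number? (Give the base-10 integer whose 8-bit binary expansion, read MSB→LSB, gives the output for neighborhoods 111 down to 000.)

  nb ###: next=#  (t=2,i=0, bit7=1)
  nb ##.: next=#  (t=0,i=7, bit6=1)
  nb #.#: next=.  (t=0,i=1, bit5=0)
  nb #..: next=#  (t=1,i=8, bit4=1)
  nb .##: next=.  (t=0,i=6, bit3=0)
  nb .#.: next=.  (t=0,i=0, bit2=0)
  nb ..#: next=.  (t=1,i=6, bit1=0)
  nb ...: next=#  (t=1,i=0, bit0=1)
  bits 11010001 = 209

209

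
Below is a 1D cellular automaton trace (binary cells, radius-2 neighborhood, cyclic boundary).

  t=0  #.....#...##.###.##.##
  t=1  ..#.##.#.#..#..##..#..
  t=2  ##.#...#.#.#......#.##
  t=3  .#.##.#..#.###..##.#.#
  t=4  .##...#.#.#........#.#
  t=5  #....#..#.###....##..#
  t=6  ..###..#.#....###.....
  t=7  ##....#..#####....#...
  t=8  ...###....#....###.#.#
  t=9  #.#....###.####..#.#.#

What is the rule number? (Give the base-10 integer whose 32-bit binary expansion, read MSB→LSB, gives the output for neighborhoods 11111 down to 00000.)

  [31] ##### => .  t=7,i=11
  [30] ####. => .  t=2,i=0
  [29] ###.# => #  t=0,i=15
  [28] ###.. => .  t=0,i=0
  [27] ##.## => #  t=0,i=12
  [26] ##.#. => .  t=1,i=6
  [25] ##..# => .  t=1,i=17
  [24] ##... => .  t=0,i=1
  [23] #.### => .  t=0,i=13
  [22] #.##. => .  t=0,i=17
  [21] #.#.# => #  t=1,i=7
  [20] #.#.. => #  t=1,i=9
  [19] #..## => .  t=1,i=14
  [18] #..#. => #  t=1,i=11
  [17] #...# => .  t=0,i=8
  [16] #.... => #  t=0,i=2
  [15] .#### => #  t=2,i=21
  [14] .###. => .  t=0,i=14
  [13] .##.# => .  t=0,i=11
  [12] .##.. => .  t=1,i=16
  [11] .#.## => #  t=1,i=3
  [10] .#.#. => .  t=1,i=8
  [9] .#..# => .  t=1,i=10
  [8] .#... => #  t=0,i=7
  [7] ..### => .  t=6,i=2
  [6] ..##. => .  t=0,i=10
  [5] ..#.# => .  t=1,i=2
  [4] ..#.. => .  t=0,i=6
  [3] ...## => #  t=0,i=9
  [2] ...#. => #  t=0,i=5
  [1] ....# => #  t=0,i=4
  [0] ..... => .  t=0,i=3
  bits 00101000001101011000100100001110 = 674597134

674597134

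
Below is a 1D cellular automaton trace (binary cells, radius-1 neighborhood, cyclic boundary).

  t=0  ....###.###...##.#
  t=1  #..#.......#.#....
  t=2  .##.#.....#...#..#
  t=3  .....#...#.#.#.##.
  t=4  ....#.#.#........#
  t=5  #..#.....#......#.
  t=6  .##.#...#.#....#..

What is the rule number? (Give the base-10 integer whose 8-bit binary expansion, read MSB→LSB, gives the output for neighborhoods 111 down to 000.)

  nb ###: next=.  (t=0,i=5, bit7=0)
  nb ##.: next=.  (t=0,i=6, bit6=0)
  nb #.#: next=.  (t=0,i=7, bit5=0)
  nb #..: next=#  (t=0,i=0, bit4=1)
  nb .##: next=.  (t=0,i=4, bit3=0)
  nb .#.: next=.  (t=0,i=17, bit2=0)
  nb ..#: next=#  (t=0,i=3, bit1=1)
  nb ...: next=.  (t=0,i=1, bit0=0)
  bits 00010010 = 18

18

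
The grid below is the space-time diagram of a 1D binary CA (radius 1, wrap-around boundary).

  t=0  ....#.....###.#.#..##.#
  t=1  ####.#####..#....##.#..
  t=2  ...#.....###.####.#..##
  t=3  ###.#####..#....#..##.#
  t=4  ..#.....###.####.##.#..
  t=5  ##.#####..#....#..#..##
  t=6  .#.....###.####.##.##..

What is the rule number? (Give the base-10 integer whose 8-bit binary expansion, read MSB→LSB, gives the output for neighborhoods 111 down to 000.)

83

  nb ###: next=.  (t=0,i=11, bit7=0)
  nb ##.: next=#  (t=0,i=12, bit6=1)
  nb #.#: next=.  (t=0,i=13, bit5=0)
  nb #..: next=#  (t=0,i=0, bit4=1)
  nb .##: next=.  (t=0,i=10, bit3=0)
  nb .#.: next=.  (t=0,i=4, bit2=0)
  nb ..#: next=#  (t=0,i=3, bit1=1)
  nb ...: next=#  (t=0,i=1, bit0=1)
  bits 01010011 = 83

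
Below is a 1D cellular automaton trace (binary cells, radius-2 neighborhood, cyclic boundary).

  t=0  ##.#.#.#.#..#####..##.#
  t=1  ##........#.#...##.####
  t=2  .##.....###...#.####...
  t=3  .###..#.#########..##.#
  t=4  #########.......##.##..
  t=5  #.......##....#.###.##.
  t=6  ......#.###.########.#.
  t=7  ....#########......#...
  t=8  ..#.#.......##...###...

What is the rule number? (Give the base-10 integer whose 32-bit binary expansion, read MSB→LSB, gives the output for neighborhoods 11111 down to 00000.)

  nb #####: next=.  (t=0,i=14, bit31=0)
  nb ####.: next=.  (t=0,i=15, bit30=0)
  nb ###.#: next=#  (t=0,i=1, bit29=1)
  nb ###..: next=#  (t=0,i=16, bit28=1)
  nb ##.##: next=#  (t=0,i=21, bit27=1)
  nb ##.#.: next=.  (t=0,i=2, bit26=0)
  nb ##..#: next=#  (t=0,i=17, bit25=1)
  nb ##...: next=#  (t=1,i=2, bit24=1)
  nb #.###: next=#  (t=0,i=22, bit23=1)
  nb #.##.: next=.  (t=4,i=19, bit22=0)
  nb #.#.#: next=.  (t=0,i=3, bit21=0)
  nb #.#..: next=.  (t=0,i=9, bit20=0)
  nb #..##: next=.  (t=0,i=11, bit19=0)
  nb #..#.: next=#  (t=3,i=5, bit18=1)
  nb #...#: next=#  (t=1,i=14, bit17=1)
  nb #....: next=.  (t=1,i=3, bit16=0)
  nb .####: next=.  (t=0,i=13, bit15=0)
  nb .###.: next=#  (t=0,i=0, bit14=1)
  nb .##.#: next=#  (t=0,i=20, bit13=1)
  nb .##..: next=#  (t=2,i=2, bit12=1)
  nb .#.##: next=#  (t=2,i=15, bit11=1)
  nb .#.#.: next=.  (t=0,i=4, bit10=0)
  nb .#..#: next=#  (t=0,i=10, bit9=1)
  nb .#...: next=.  (t=1,i=13, bit8=0)
  nb ..###: next=#  (t=0,i=12, bit7=1)
  nb ..##.: next=#  (t=0,i=19, bit6=1)
  nb ..#.#: next=#  (t=1,i=10, bit5=1)
  nb ..#..: next=#  (t=7,i=19, bit4=1)
  nb ...##: next=.  (t=1,i=15, bit3=0)
  nb ...#.: next=#  (t=1,i=9, bit2=1)
  nb ....#: next=#  (t=1,i=8, bit1=1)
  nb .....: next=.  (t=1,i=4, bit0=0)
  bits 00111011100001100111101011110110 = 998669046

998669046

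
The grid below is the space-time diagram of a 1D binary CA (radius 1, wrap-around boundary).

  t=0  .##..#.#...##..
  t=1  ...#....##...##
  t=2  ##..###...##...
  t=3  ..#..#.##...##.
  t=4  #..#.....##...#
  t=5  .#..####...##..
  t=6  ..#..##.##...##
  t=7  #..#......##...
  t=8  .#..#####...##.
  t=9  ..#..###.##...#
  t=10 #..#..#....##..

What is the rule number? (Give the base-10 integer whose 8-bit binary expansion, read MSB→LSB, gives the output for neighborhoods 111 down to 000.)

145

  nb ###: next=#  (t=2,i=5, bit7=1)
  nb ##.: next=.  (t=0,i=2, bit6=0)
  nb #.#: next=.  (t=0,i=6, bit5=0)
  nb #..: next=#  (t=0,i=3, bit4=1)
  nb .##: next=.  (t=0,i=1, bit3=0)
  nb .#.: next=.  (t=0,i=5, bit2=0)
  nb ..#: next=.  (t=0,i=0, bit1=0)
  nb ...: next=#  (t=0,i=9, bit0=1)
  bits 10010001 = 145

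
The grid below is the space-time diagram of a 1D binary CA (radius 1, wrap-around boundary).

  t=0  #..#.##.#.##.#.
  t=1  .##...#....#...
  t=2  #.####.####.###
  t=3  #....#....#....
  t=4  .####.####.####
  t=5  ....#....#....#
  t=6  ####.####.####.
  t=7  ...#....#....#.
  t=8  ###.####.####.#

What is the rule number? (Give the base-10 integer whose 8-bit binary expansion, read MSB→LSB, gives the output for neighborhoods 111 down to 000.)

83

  [7] ### => .  t=2,i=3
  [6] ##. => #  t=0,i=6
  [5] #.# => .  t=0,i=4
  [4] #.. => #  t=0,i=1
  [3] .## => .  t=0,i=5
  [2] .#. => .  t=0,i=0
  [1] ..# => #  t=0,i=2
  [0] ... => #  t=1,i=4
  bits 01010011 = 83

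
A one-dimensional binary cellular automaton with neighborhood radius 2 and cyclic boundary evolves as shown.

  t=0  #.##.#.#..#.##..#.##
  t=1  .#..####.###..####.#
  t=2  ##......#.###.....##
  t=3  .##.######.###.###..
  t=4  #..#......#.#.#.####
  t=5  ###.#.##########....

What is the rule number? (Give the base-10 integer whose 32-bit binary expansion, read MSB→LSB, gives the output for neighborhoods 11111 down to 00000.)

523652399

  ##### -> .   bit 31 = 0  t=3,i=6
  ####. -> .   bit 30 = 0  t=1,i=6
  ###.# -> .   bit 29 = 0  t=0,i=0
  ###.. -> #   bit 28 = 1  t=1,i=11
  ##.## -> #   bit 27 = 1  t=0,i=1
  ##.#. -> #   bit 26 = 1  t=0,i=4
  ##..# -> #   bit 25 = 1  t=0,i=14
  ##... -> #   bit 24 = 1  t=2,i=2
  #.### -> .   bit 23 = 0  t=0,i=18
  #.##. -> .   bit 22 = 0  t=0,i=2
  #.#.# -> #   bit 21 = 1  t=0,i=5
  #.#.. -> #   bit 20 = 1  t=0,i=7
  #..## -> .   bit 19 = 0  t=1,i=3
  #..#. -> #   bit 18 = 1  t=0,i=9
  #...# -> #   bit 17 = 1  t=3,i=19
  #.... -> .   bit 16 = 0  t=2,i=3
  .#### -> .   bit 15 = 0  t=1,i=5
  .###. -> #   bit 14 = 1  t=0,i=19
  .##.# -> .   bit 13 = 0  t=0,i=3
  .##.. -> .   bit 12 = 0  t=0,i=13
  .#.## -> #   bit 11 = 1  t=0,i=11
  .#.#. -> #   bit 10 = 1  t=0,i=6
  .#..# -> .   bit 9 = 0  t=0,i=8
  .#... -> #   bit 8 = 1  t=4,i=4
  ..### -> .   bit 7 = 0  t=1,i=4
  ..##. -> .   bit 6 = 0  t=3,i=1
  ..#.# -> #   bit 5 = 1  t=0,i=10
  ..#.. -> .   bit 4 = 0  t=4,i=3
  ...## -> #   bit 3 = 1  t=2,i=17
  ...#. -> #   bit 2 = 1  t=2,i=7
  ....# -> #   bit 1 = 1  t=2,i=6
  ..... -> #   bit 0 = 1  t=2,i=4
  bits 00011111001101100100110100101111 = 523652399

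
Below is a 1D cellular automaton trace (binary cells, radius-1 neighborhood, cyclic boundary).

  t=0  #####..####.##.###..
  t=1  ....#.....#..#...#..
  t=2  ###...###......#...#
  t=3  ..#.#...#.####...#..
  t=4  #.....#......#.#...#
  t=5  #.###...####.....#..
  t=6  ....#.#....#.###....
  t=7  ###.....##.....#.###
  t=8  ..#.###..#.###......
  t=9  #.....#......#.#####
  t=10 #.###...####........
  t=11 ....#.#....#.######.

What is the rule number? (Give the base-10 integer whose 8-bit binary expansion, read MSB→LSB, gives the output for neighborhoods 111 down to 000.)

  [7] ### => .  t=0,i=1
  [6] ##. => #  t=0,i=4
  [5] #.# => .  t=0,i=11
  [4] #.. => .  t=0,i=5
  [3] .## => .  t=0,i=0
  [2] .#. => .  t=1,i=4
  [1] ..# => .  t=0,i=6
  [0] ... => #  t=1,i=0
  bits 01000001 = 65

65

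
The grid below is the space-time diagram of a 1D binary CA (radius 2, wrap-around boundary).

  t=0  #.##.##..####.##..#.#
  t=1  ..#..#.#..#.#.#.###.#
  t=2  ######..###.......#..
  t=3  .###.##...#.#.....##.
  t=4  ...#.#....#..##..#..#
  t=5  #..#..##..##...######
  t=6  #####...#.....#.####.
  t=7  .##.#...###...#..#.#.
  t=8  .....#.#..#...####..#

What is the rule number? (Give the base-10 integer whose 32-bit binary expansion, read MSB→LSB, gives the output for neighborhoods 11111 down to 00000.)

2990900024

  ##### -> #   bit 31 = 1  t=2,i=2
  ####. -> .   bit 30 = 0  t=0,i=11
  ###.# -> #   bit 29 = 1  t=0,i=12
  ###.. -> #   bit 28 = 1  t=2,i=5
  ##.## -> .   bit 27 = 0  t=0,i=1
  ##.#. -> .   bit 26 = 0  t=1,i=19
  ##..# -> #   bit 25 = 1  t=0,i=7
  ##... -> .   bit 24 = 0  t=2,i=11
  #.### -> .   bit 23 = 0  t=1,i=16
  #.##. -> #   bit 22 = 1  t=0,i=2
  #.#.# -> .   bit 21 = 0  t=1,i=12
  #.#.. -> .   bit 20 = 0  t=1,i=7
  #..## -> .   bit 19 = 0  t=0,i=8
  #..#. -> #   bit 18 = 1  t=0,i=17
  #...# -> .   bit 17 = 0  t=3,i=8
  #.... -> #   bit 16 = 1  t=2,i=12
  .#### -> #   bit 15 = 1  t=0,i=10
  .###. -> .   bit 14 = 0  t=1,i=17
  .##.# -> .   bit 13 = 0  t=0,i=0
  .##.. -> .   bit 12 = 0  t=0,i=6
  .#.## -> .   bit 11 = 0  t=0,i=19
  .#.#. -> .   bit 10 = 0  t=1,i=6
  .#..# -> #   bit 9 = 1  t=1,i=0
  .#... -> #   bit 8 = 1  t=3,i=13
  ..### -> .   bit 7 = 0  t=0,i=9
  ..##. -> .   bit 6 = 0  t=3,i=18
  ..#.# -> #   bit 5 = 1  t=0,i=18
  ..#.. -> #   bit 4 = 1  t=1,i=2
  ...## -> #   bit 3 = 1  t=3,i=17
  ...#. -> .   bit 2 = 0  t=2,i=17
  ....# -> .   bit 1 = 0  t=2,i=16
  ..... -> .   bit 0 = 0  t=2,i=13
  bits 10110010010001011000001100111000 = 2990900024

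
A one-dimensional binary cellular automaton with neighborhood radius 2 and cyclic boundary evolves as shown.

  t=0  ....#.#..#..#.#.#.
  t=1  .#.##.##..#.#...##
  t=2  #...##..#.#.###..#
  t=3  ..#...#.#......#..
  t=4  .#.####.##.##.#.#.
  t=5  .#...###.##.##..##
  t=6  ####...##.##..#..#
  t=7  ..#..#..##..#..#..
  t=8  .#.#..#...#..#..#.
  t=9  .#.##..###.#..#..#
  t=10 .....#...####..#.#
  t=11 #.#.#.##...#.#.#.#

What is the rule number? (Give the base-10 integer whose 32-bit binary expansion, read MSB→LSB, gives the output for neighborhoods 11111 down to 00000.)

1846682405

  #####|.  b31=0 t=6,i=1
  ####.|#  b30=1 t=4,i=5
  ###.#|#  b29=1 t=4,i=6
  ###..|.  b28=0 t=2,i=14
  ##.##|#  b27=1 t=1,i=5
  ##.#.|#  b26=1 t=1,i=0
  ##..#|#  b25=1 t=1,i=8
  ##...|.  b24=0 t=2,i=1
  #.###|.  b23=0 t=2,i=12
  #.##.|.  b22=0 t=1,i=3
  #.#.#|.  b21=0 t=0,i=14
  #.#..|#  b20=1 t=0,i=6
  #..##|.  b19=0 t=2,i=16
  #..#.|.  b18=0 t=0,i=8
  #...#|#  b17=1 t=1,i=14
  #....|.  b16=0 t=0,i=0
  .####|.  b15=0 t=4,i=4
  .###.|.  b14=0 t=2,i=13
  .##.#|#  b13=1 t=1,i=4
  .##..|.  b12=0 t=1,i=7
  .#.##|.  b11=0 t=1,i=2
  .#.#.|.  b10=0 t=0,i=5
  .#..#|#  b9=1 t=0,i=7
  .#...|#  b8=1 t=0,i=17
  ..###|.  b7=0 t=5,i=5
  ..##.|.  b6=0 t=1,i=16
  ..#.#|#  b5=1 t=0,i=4
  ..#..|.  b4=0 t=0,i=9
  ...##|.  b3=0 t=1,i=15
  ...#.|#  b2=1 t=0,i=3
  ....#|.  b1=0 t=0,i=2
  .....|#  b0=1 t=0,i=1
  bits 01101110000100100010001100100101 = 1846682405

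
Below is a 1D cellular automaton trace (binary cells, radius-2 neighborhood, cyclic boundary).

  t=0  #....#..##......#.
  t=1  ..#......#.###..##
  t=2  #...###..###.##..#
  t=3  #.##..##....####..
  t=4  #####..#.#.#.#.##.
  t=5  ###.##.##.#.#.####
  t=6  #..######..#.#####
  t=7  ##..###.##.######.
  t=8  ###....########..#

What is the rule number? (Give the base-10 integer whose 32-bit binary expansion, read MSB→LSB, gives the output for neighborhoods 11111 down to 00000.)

2596518953

  ##### -> #   bit 31 = 1  t=4,i=2
  ####. -> .   bit 30 = 0  t=3,i=14
  ###.# -> .   bit 29 = 0  t=2,i=11
  ###.. -> #   bit 28 = 1  t=1,i=13
  ##.## -> #   bit 27 = 1  t=2,i=12
  ##.#. -> .   bit 26 = 0  t=5,i=9
  ##..# -> #   bit 25 = 1  t=1,i=0
  ##... -> .   bit 24 = 0  t=0,i=10
  #.### -> #   bit 23 = 1  t=1,i=11
  #.##. -> #   bit 22 = 1  t=2,i=13
  #.#.# -> .   bit 21 = 0  t=4,i=9
  #.#.. -> .   bit 20 = 0  t=0,i=0
  #..## -> .   bit 19 = 0  t=0,i=7
  #..#. -> .   bit 18 = 0  t=1,i=1
  #...# -> #   bit 17 = 1  t=2,i=2
  #.... -> #   bit 16 = 1  t=0,i=2
  .#### -> #   bit 15 = 1  t=3,i=13
  .###. -> .   bit 14 = 0  t=1,i=12
  .##.# -> #   bit 13 = 1  t=4,i=16
  .##.. -> #   bit 12 = 1  t=0,i=9
  .#.## -> #   bit 11 = 1  t=1,i=10
  .#.#. -> #   bit 10 = 1  t=0,i=17
  .#..# -> .   bit 9 = 0  t=0,i=6
  .#... -> .   bit 8 = 0  t=0,i=1
  ..### -> .   bit 7 = 0  t=2,i=4
  ..##. -> .   bit 6 = 0  t=0,i=8
  ..#.# -> #   bit 5 = 1  t=0,i=16
  ..#.. -> .   bit 4 = 0  t=0,i=5
  ...## -> #   bit 3 = 1  t=2,i=3
  ...#. -> .   bit 2 = 0  t=0,i=4
  ....# -> .   bit 1 = 0  t=0,i=3
  ..... -> #   bit 0 = 1  t=0,i=12
  bits 10011010110000111011110000101001 = 2596518953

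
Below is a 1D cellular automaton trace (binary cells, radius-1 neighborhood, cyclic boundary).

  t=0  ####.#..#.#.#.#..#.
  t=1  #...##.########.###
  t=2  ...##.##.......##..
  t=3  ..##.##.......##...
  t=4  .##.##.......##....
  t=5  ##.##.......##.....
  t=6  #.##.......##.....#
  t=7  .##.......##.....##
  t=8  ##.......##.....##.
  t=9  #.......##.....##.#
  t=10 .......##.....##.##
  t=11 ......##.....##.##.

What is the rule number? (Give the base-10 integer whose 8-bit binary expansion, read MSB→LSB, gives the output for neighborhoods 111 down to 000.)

46

  ### -> .   bit 7 = 0  t=0,i=1
  ##. -> .   bit 6 = 0  t=0,i=3
  #.# -> #   bit 5 = 1  t=0,i=4
  #.. -> .   bit 4 = 0  t=0,i=6
  .## -> #   bit 3 = 1  t=0,i=0
  .#. -> #   bit 2 = 1  t=0,i=5
  ..# -> #   bit 1 = 1  t=0,i=7
  ... -> .   bit 0 = 0  t=1,i=2
  bits 00101110 = 46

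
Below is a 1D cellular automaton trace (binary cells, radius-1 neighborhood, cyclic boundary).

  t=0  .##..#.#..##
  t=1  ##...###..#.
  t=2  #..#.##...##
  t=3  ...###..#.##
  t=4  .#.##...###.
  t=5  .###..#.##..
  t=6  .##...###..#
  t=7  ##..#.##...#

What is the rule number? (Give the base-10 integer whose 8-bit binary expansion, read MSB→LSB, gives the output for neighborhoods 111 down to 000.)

  [7] ### => #  t=1,i=6
  [6] ##. => .  t=0,i=2
  [5] #.# => #  t=0,i=0
  [4] #.. => .  t=0,i=3
  [3] .## => #  t=0,i=1
  [2] .#. => #  t=0,i=5
  [1] ..# => .  t=0,i=4
  [0] ... => #  t=1,i=3
  bits 10101101 = 173

173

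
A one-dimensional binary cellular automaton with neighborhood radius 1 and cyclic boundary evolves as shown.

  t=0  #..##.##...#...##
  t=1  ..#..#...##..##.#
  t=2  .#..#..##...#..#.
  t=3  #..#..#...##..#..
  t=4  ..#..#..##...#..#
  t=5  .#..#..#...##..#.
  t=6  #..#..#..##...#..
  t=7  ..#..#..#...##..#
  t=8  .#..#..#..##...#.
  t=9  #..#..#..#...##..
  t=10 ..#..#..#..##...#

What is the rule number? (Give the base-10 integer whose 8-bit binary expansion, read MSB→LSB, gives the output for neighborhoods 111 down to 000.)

  ### -> #   bit 7 = 1  t=0,i=16
  ##. -> .   bit 6 = 0  t=0,i=0
  #.# -> #   bit 5 = 1  t=0,i=5
  #.. -> .   bit 4 = 0  t=0,i=1
  .## -> .   bit 3 = 0  t=0,i=3
  .#. -> .   bit 2 = 0  t=0,i=11
  ..# -> #   bit 1 = 1  t=0,i=2
  ... -> #   bit 0 = 1  t=0,i=9
  bits 10100011 = 163

163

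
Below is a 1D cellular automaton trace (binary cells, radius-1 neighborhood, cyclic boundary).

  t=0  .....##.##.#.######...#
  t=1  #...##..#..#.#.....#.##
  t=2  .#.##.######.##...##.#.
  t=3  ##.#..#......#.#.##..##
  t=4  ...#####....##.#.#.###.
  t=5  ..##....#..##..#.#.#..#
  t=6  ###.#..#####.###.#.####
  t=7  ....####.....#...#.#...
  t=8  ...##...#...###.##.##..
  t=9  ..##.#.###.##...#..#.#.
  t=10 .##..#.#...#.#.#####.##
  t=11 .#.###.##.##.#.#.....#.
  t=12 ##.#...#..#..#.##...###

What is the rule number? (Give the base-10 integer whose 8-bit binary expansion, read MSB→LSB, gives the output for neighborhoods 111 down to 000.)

30

  nb ###: next=.  (t=0,i=14, bit7=0)
  nb ##.: next=.  (t=0,i=6, bit6=0)
  nb #.#: next=.  (t=0,i=7, bit5=0)
  nb #..: next=#  (t=0,i=0, bit4=1)
  nb .##: next=#  (t=0,i=5, bit3=1)
  nb .#.: next=#  (t=0,i=11, bit2=1)
  nb ..#: next=#  (t=0,i=4, bit1=1)
  nb ...: next=.  (t=0,i=1, bit0=0)
  bits 00011110 = 30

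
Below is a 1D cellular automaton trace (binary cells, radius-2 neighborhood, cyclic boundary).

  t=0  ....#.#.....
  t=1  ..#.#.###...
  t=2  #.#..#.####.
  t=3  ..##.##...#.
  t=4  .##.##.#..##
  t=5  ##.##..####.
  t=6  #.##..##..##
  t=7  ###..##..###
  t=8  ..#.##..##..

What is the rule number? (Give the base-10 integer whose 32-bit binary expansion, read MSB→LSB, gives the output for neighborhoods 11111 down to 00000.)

  nb #####: next=.  (t=7,i=0, bit31=0)
  nb ####.: next=.  (t=2,i=9, bit30=0)
  nb ###.#: next=#  (t=2,i=10, bit29=1)
  nb ###..: next=#  (t=1,i=8, bit28=1)
  nb ##.##: next=#  (t=3,i=4, bit27=1)
  nb ##.#.: next=.  (t=2,i=11, bit26=0)
  nb ##..#: next=.  (t=5,i=5, bit25=0)
  nb ##...: next=#  (t=1,i=9, bit24=1)
  nb #.###: next=.  (t=1,i=6, bit23=0)
  nb #.##.: next=#  (t=3,i=5, bit22=1)
  nb #.#.#: next=.  (t=1,i=4, bit21=0)
  nb #.#..: next=#  (t=0,i=6, bit20=1)
  nb #..##: next=#  (t=4,i=9, bit19=1)
  nb #..#.: next=.  (t=2,i=4, bit18=0)
  nb #...#: next=.  (t=3,i=0, bit17=0)
  nb #....: next=#  (t=0,i=8, bit16=1)
  nb .####: next=.  (t=2,i=8, bit15=0)
  nb .###.: next=#  (t=1,i=7, bit14=1)
  nb .##.#: next=.  (t=3,i=3, bit13=0)
  nb .##..: next=.  (t=3,i=6, bit12=0)
  nb .#.##: next=#  (t=1,i=5, bit11=1)
  nb .#.#.: next=.  (t=0,i=5, bit10=0)
  nb .#..#: next=#  (t=2,i=3, bit9=1)
  nb .#...: next=#  (t=0,i=7, bit8=1)
  nb ..###: next=#  (t=5,i=7, bit7=1)
  nb ..##.: next=#  (t=3,i=2, bit6=1)
  nb ..#.#: next=#  (t=0,i=4, bit5=1)
  nb ..#..: next=#  (t=3,i=10, bit4=1)
  nb ...##: next=#  (t=3,i=1, bit3=1)
  nb ...#.: next=.  (t=0,i=3, bit2=0)
  nb ....#: next=#  (t=0,i=2, bit1=1)
  nb .....: next=.  (t=0,i=0, bit0=0)
  bits 00111001010110010100101111111010 = 962153466

962153466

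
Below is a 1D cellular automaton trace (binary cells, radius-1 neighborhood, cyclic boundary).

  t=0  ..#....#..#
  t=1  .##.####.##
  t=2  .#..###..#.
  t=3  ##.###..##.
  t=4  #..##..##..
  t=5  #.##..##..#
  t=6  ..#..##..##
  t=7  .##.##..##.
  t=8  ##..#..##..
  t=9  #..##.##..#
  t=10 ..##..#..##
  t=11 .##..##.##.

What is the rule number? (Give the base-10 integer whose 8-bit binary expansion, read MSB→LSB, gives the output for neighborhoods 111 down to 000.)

  ### -> #   bit 7 = 1  t=1,i=5
  ##. -> .   bit 6 = 0  t=1,i=2
  #.# -> .   bit 5 = 0  t=1,i=0
  #.. -> .   bit 4 = 0  t=0,i=0
  .## -> #   bit 3 = 1  t=1,i=1
  .#. -> #   bit 2 = 1  t=0,i=2
  ..# -> #   bit 1 = 1  t=0,i=1
  ... -> #   bit 0 = 1  t=0,i=4
  bits 10001111 = 143

143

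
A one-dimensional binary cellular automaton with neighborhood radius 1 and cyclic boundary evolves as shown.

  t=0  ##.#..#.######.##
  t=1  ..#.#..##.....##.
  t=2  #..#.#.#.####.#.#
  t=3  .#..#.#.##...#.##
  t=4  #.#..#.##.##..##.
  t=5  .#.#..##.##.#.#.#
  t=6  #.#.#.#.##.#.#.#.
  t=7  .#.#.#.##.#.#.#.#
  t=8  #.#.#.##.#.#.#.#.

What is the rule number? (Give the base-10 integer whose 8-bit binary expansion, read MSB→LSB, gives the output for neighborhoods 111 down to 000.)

  ### -> .   bit 7 = 0  t=0,i=0
  ##. -> .   bit 6 = 0  t=0,i=1
  #.# -> #   bit 5 = 1  t=0,i=2
  #.. -> #   bit 4 = 1  t=0,i=4
  .## -> #   bit 3 = 1  t=0,i=8
  .#. -> .   bit 2 = 0  t=0,i=3
  ..# -> .   bit 1 = 0  t=0,i=5
  ... -> #   bit 0 = 1  t=1,i=0
  bits 00111001 = 57

57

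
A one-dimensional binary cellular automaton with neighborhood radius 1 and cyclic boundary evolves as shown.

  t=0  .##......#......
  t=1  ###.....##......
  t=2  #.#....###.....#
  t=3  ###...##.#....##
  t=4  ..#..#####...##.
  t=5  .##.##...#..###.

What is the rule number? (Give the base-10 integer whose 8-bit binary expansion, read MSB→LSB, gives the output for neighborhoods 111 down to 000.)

  nb ###: next=.  (t=1,i=1, bit7=0)
  nb ##.: next=#  (t=0,i=2, bit6=1)
  nb #.#: next=#  (t=2,i=1, bit5=1)
  nb #..: next=.  (t=0,i=3, bit4=0)
  nb .##: next=#  (t=0,i=1, bit3=1)
  nb .#.: next=#  (t=0,i=9, bit2=1)
  nb ..#: next=#  (t=0,i=0, bit1=1)
  nb ...: next=.  (t=0,i=4, bit0=0)
  bits 01101110 = 110

110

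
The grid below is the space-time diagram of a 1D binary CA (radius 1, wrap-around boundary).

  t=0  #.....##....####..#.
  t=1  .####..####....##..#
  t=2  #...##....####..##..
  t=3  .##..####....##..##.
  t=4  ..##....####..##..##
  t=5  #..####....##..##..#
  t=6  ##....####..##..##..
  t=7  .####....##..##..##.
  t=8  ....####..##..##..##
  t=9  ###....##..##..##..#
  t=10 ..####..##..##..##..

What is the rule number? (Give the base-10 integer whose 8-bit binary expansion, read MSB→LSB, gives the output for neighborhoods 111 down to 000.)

113

  ###|.  b7=0 t=0,i=13
  ##.|#  b6=1 t=0,i=7
  #.#|#  b5=1 t=0,i=19
  #..|#  b4=1 t=0,i=1
  .##|.  b3=0 t=0,i=6
  .#.|.  b2=0 t=0,i=0
  ..#|.  b1=0 t=0,i=5
  ...|#  b0=1 t=0,i=2
  bits 01110001 = 113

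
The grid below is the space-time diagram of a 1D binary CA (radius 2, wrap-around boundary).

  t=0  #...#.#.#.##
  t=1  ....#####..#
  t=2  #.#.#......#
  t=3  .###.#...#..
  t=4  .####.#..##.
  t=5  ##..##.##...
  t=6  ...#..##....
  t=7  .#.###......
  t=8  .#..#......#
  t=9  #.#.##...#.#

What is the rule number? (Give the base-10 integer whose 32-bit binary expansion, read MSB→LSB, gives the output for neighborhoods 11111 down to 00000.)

745031602

  [31] ##### => .  t=1,i=6
  [30] ####. => .  t=1,i=7
  [29] ###.# => #  t=3,i=3
  [28] ###.. => .  t=0,i=0
  [27] ##.## => #  t=5,i=6
  [26] ##.#. => #  t=2,i=1
  [25] ##..# => .  t=1,i=9
  [24] ##... => .  t=0,i=1
  [23] #.### => .  t=0,i=10
  [22] #.##. => #  t=5,i=7
  [21] #.#.# => #  t=0,i=6
  [20] #.#.. => .  t=2,i=4
  [19] #..## => #  t=4,i=0
  [18] #..#. => .  t=1,i=10
  [17] #...# => .  t=0,i=2
  [16] #.... => .  t=1,i=1
  [15] .#### => .  t=1,i=5
  [14] .###. => #  t=0,i=11
  [13] .##.# => .  t=2,i=0
  [12] .##.. => .  t=4,i=10
  [11] .#.## => .  t=0,i=9
  [10] .#.#. => #  t=0,i=5
  [9] .#..# => #  t=4,i=7
  [8] .#... => #  t=1,i=0
  [7] ..### => #  t=1,i=4
  [6] ..##. => .  t=2,i=11
  [5] ..#.# => #  t=0,i=4
  [4] ..#.. => #  t=1,i=11
  [3] ...## => .  t=1,i=3
  [2] ...#. => .  t=0,i=3
  [1] ....# => #  t=1,i=2
  [0] ..... => .  t=2,i=7
  bits 00101100011010000100011110110010 = 745031602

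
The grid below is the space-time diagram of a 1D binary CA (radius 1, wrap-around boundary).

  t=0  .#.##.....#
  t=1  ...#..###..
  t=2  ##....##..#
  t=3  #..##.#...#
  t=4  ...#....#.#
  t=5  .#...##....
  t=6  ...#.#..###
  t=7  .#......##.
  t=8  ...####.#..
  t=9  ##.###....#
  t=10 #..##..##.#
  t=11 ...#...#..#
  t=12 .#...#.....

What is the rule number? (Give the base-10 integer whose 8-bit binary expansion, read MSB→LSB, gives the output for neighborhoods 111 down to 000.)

  ### -> #   bit 7 = 1  t=1,i=7
  ##. -> .   bit 6 = 0  t=0,i=4
  #.# -> .   bit 5 = 0  t=0,i=0
  #.. -> .   bit 4 = 0  t=0,i=5
  .## -> #   bit 3 = 1  t=0,i=3
  .#. -> .   bit 2 = 0  t=0,i=1
  ..# -> .   bit 1 = 0  t=0,i=9
  ... -> #   bit 0 = 1  t=0,i=6
  bits 10001001 = 137

137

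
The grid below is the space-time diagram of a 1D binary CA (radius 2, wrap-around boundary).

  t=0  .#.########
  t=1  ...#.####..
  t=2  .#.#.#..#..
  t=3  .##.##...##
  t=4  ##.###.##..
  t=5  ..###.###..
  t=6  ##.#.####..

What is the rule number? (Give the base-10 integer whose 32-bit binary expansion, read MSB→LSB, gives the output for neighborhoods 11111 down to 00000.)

  #####|#  b31=1 t=0,i=5
  ####.|.  b30=0 t=0,i=9
  ###.#|.  b29=0 t=0,i=10
  ###..|#  b28=1 t=1,i=8
  ##.##|#  b27=1 t=3,i=0
  ##.#.|.  b26=0 t=0,i=0
  ##..#|.  b25=0 t=4,i=9
  ##...|.  b24=0 t=1,i=9
  #.###|#  b23=1 t=0,i=3
  #.##.|#  b22=1 t=3,i=1
  #.#.#|.  b21=0 t=0,i=1
  #.#..|#  b20=1 t=2,i=5
  #..##|.  b19=0 t=4,i=10
  #..#.|.  b18=0 t=2,i=7
  #...#|#  b17=1 t=2,i=10
  #....|.  b16=0 t=1,i=10
  .####|.  b15=0 t=0,i=4
  .###.|#  b14=1 t=4,i=4
  .##.#|.  b13=0 t=3,i=2
  .##..|#  b12=1 t=3,i=5
  .#.##|.  b11=0 t=0,i=2
  .#.#.|#  b10=1 t=2,i=2
  .#..#|.  b9=0 t=2,i=6
  .#...|#  b8=1 t=2,i=9
  ..###|.  b7=0 t=5,i=2
  ..##.|.  b6=0 t=3,i=9
  ..#.#|#  b5=1 t=1,i=3
  ..#..|.  b4=0 t=2,i=8
  ...##|#  b3=1 t=3,i=8
  ...#.|.  b2=0 t=1,i=2
  ....#|#  b1=1 t=1,i=1
  .....|.  b0=0 t=1,i=0
  bits 10011000110100100101010100101010 = 2563921194

2563921194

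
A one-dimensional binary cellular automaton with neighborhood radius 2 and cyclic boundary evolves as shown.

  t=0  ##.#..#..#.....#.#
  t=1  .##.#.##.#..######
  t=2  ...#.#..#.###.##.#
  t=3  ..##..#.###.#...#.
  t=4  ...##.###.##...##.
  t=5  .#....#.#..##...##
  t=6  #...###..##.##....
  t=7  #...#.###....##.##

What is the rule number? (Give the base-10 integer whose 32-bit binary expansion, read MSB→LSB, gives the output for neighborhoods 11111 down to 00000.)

3079150263

  ##### -> #   bit 31 = 1  t=1,i=14
  ####. -> .   bit 30 = 0  t=1,i=16
  ###.# -> #   bit 29 = 1  t=0,i=1
  ###.. -> #   bit 28 = 1  t=6,i=6
  ##.## -> .   bit 27 = 0  t=1,i=0
  ##.#. -> #   bit 26 = 1  t=0,i=2
  ##..# -> #   bit 25 = 1  t=3,i=4
  ##... -> #   bit 24 = 1  t=4,i=12
  #.### -> #   bit 23 = 1  t=0,i=17
  #.##. -> .   bit 22 = 0  t=1,i=1
  #.#.# -> .   bit 21 = 0  t=1,i=4
  #.#.. -> .   bit 20 = 0  t=0,i=3
  #..## -> #   bit 19 = 1  t=1,i=11
  #..#. -> .   bit 18 = 0  t=0,i=5
  #...# -> .   bit 17 = 0  t=2,i=1
  #.... -> .   bit 16 = 0  t=0,i=11
  .#### -> .   bit 15 = 0  t=1,i=13
  .###. -> .   bit 14 = 0  t=0,i=0
  .##.# -> .   bit 13 = 0  t=1,i=2
  .##.. -> #   bit 12 = 1  t=3,i=3
  .#.## -> #   bit 11 = 1  t=0,i=16
  .#.#. -> .   bit 10 = 0  t=2,i=4
  .#..# -> #   bit 9 = 1  t=0,i=4
  .#... -> .   bit 8 = 0  t=0,i=10
  ..### -> #   bit 7 = 1  t=1,i=12
  ..##. -> .   bit 6 = 0  t=3,i=2
  ..#.# -> #   bit 5 = 1  t=0,i=15
  ..#.. -> #   bit 4 = 1  t=0,i=6
  ...## -> .   bit 3 = 0  t=3,i=1
  ...#. -> #   bit 2 = 1  t=0,i=14
  ....# -> #   bit 1 = 1  t=0,i=13
  ..... -> #   bit 0 = 1  t=0,i=12
  bits 10110111100010000001101010110111 = 3079150263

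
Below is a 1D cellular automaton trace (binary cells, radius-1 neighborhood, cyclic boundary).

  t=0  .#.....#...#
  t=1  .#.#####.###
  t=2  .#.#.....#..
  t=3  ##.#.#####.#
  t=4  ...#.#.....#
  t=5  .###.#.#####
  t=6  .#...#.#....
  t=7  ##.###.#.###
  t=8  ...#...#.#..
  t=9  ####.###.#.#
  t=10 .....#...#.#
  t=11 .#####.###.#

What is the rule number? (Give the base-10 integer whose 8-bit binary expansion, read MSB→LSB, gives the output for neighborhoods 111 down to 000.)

  ### -> .   bit 7 = 0  t=1,i=4
  ##. -> .   bit 6 = 0  t=1,i=7
  #.# -> .   bit 5 = 0  t=0,i=0
  #.. -> .   bit 4 = 0  t=0,i=2
  .## -> #   bit 3 = 1  t=1,i=3
  .#. -> #   bit 2 = 1  t=0,i=1
  ..# -> #   bit 1 = 1  t=0,i=6
  ... -> #   bit 0 = 1  t=0,i=3
  bits 00001111 = 15

15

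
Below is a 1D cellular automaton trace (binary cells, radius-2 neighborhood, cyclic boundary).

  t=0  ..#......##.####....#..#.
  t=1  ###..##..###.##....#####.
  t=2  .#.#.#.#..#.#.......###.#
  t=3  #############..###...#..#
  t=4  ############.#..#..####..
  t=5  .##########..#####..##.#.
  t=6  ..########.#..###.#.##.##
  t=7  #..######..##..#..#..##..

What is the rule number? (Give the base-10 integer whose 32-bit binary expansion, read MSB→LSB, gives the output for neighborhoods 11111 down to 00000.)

  #####|#  b31=1 t=1,i=21
  ####.|#  b30=1 t=0,i=14
  ###.#|.  b29=0 t=1,i=11
  ###..|.  b28=0 t=0,i=15
  ##.##|#  b27=1 t=0,i=11
  ##.#.|.  b26=0 t=2,i=23
  ##..#|#  b25=1 t=1,i=3
  ##...|.  b24=0 t=0,i=16
  #.###|.  b23=0 t=0,i=12
  #.##.|.  b22=0 t=1,i=13
  #.#.#|#  b21=1 t=2,i=1
  #.#..|#  b20=1 t=2,i=7
  #..##|.  b19=0 t=1,i=4
  #..#.|#  b18=1 t=0,i=22
  #...#|#  b17=1 t=0,i=0
  #....|.  b16=0 t=0,i=4
  .####|#  b15=1 t=0,i=13
  .###.|#  b14=1 t=1,i=1
  .##.#|#  b13=1 t=0,i=10
  .##..|.  b12=0 t=1,i=6
  .#.##|.  b11=0 t=6,i=19
  .#.#.|#  b10=1 t=2,i=0
  .#..#|#  b9=1 t=0,i=21
  .#...|.  b8=0 t=0,i=3
  ..###|.  b7=0 t=1,i=9
  ..##.|#  b6=1 t=0,i=9
  ..#.#|#  b5=1 t=2,i=10
  ..#..|#  b4=1 t=0,i=2
  ...##|.  b3=0 t=0,i=8
  ...#.|#  b2=1 t=0,i=1
  ....#|.  b1=0 t=0,i=7
  .....|#  b0=1 t=0,i=5
  bits 11001010001101101110011001110101 = 3392595573

3392595573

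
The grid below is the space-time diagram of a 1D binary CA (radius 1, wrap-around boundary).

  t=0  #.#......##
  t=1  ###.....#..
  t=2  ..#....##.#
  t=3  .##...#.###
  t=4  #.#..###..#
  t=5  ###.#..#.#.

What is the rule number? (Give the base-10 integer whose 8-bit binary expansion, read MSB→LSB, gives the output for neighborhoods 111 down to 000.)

102

  ###|.  b7=0 t=0,i=10
  ##.|#  b6=1 t=0,i=0
  #.#|#  b5=1 t=0,i=1
  #..|.  b4=0 t=0,i=3
  .##|.  b3=0 t=0,i=9
  .#.|#  b2=1 t=0,i=2
  ..#|#  b1=1 t=0,i=8
  ...|.  b0=0 t=0,i=4
  bits 01100110 = 102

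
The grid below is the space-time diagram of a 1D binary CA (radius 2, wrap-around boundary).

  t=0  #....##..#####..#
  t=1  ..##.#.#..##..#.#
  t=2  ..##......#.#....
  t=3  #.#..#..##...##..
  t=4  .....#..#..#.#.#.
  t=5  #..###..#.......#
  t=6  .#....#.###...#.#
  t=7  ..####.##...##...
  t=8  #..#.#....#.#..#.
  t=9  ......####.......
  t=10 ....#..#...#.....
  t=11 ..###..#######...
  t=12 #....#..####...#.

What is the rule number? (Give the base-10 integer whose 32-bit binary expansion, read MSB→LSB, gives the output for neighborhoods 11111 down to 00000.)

2726537558

  nb #####: next=#  (t=0,i=11, bit31=1)
  nb ####.: next=.  (t=0,i=12, bit30=0)
  nb ###.#: next=#  (t=7,i=5, bit29=1)
  nb ###..: next=.  (t=0,i=13, bit28=0)
  nb ##.##: next=.  (t=7,i=6, bit27=0)
  nb ##.#.: next=.  (t=1,i=4, bit26=0)
  nb ##..#: next=#  (t=0,i=7, bit25=1)
  nb ##...: next=.  (t=0,i=1, bit24=0)
  nb #.###: next=#  (t=6,i=8, bit23=1)
  nb #.##.: next=.  (t=7,i=7, bit22=0)
  nb #.#.#: next=.  (t=1,i=5, bit21=0)
  nb #.#..: next=.  (t=1,i=7, bit20=0)
  nb #..##: next=.  (t=0,i=8, bit19=0)
  nb #..#.: next=.  (t=1,i=13, bit18=0)
  nb #...#: next=#  (t=3,i=11, bit17=1)
  nb #....: next=#  (t=0,i=2, bit16=1)
  nb .####: next=#  (t=0,i=10, bit15=1)
  nb .###.: next=.  (t=5,i=4, bit14=0)
  nb .##.#: next=#  (t=1,i=3, bit13=1)
  nb .##..: next=.  (t=0,i=0, bit12=0)
  nb .#.##: next=#  (t=6,i=7, bit11=1)
  nb .#.#.: next=.  (t=1,i=6, bit10=0)
  nb .#..#: next=.  (t=1,i=0, bit9=0)
  nb .#...: next=#  (t=2,i=13, bit8=1)
  nb ..###: next=.  (t=0,i=9, bit7=0)
  nb ..##.: next=#  (t=0,i=5, bit6=1)
  nb ..#.#: next=.  (t=1,i=14, bit5=0)
  nb ..#..: next=#  (t=3,i=5, bit4=1)
  nb ...##: next=.  (t=0,i=4, bit3=0)
  nb ...#.: next=#  (t=2,i=9, bit2=1)
  nb ....#: next=#  (t=0,i=3, bit1=1)
  nb .....: next=.  (t=2,i=6, bit0=0)
  bits 10100010100000111010100101010110 = 2726537558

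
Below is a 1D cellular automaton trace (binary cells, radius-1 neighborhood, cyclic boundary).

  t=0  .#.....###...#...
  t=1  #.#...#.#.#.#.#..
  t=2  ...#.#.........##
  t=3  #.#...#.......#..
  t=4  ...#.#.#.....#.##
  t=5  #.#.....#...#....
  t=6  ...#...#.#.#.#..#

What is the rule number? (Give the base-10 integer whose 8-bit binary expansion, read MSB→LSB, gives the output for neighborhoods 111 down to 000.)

  ###|#  b7=1 t=0,i=8
  ##.|.  b6=0 t=0,i=9
  #.#|.  b5=0 t=1,i=1
  #..|#  b4=1 t=0,i=2
  .##|.  b3=0 t=0,i=7
  .#.|.  b2=0 t=0,i=1
  ..#|#  b1=1 t=0,i=0
  ...|.  b0=0 t=0,i=3
  bits 10010010 = 146

146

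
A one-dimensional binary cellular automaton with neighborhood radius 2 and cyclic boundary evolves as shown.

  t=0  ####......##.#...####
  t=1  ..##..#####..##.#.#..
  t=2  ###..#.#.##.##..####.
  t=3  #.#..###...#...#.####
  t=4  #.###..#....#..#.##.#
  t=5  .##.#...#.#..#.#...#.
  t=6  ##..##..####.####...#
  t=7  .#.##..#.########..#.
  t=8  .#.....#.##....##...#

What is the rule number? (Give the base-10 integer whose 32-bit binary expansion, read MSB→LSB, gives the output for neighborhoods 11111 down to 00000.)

  [31] ##### => .  t=0,i=0
  [30] ####. => #  t=0,i=2
  [29] ###.# => #  t=2,i=19
  [28] ###.. => #  t=0,i=3
  [27] ##.## => #  t=2,i=11
  [26] ##.#. => .  t=0,i=12
  [25] ##..# => .  t=1,i=4
  [24] ##... => .  t=0,i=4
  [23] #.### => #  t=2,i=0
  [22] #.##. => .  t=2,i=9
  [21] #.#.# => #  t=1,i=16
  [20] #.#.. => #  t=0,i=13
  [19] #..## => #  t=1,i=5
  [18] #..#. => .  t=2,i=4
  [17] #...# => .  t=0,i=15
  [16] #.... => .  t=0,i=5
  [15] .#### => #  t=0,i=18
  [14] .###. => .  t=2,i=1
  [13] .##.# => .  t=0,i=11
  [12] .##.. => .  t=1,i=3
  [11] .#.## => .  t=2,i=8
  [10] .#.#. => #  t=1,i=17
  [9] .#..# => #  t=3,i=3
  [8] .#... => #  t=0,i=14
  [7] ..### => .  t=0,i=17
  [6] ..##. => #  t=0,i=10
  [5] ..#.# => #  t=2,i=5
  [4] ..#.. => .  t=3,i=11
  [3] ...## => #  t=0,i=9
  [2] ...#. => .  t=3,i=10
  [1] ....# => #  t=0,i=8
  [0] ..... => #  t=0,i=6
  bits 01111000101110001000011101101011 = 2025359211

2025359211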